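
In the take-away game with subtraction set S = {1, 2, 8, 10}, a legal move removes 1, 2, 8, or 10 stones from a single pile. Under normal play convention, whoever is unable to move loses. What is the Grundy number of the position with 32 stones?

2

G(0) = 0
G(1) = mex{0} = 1
G(2) = mex{1,0} = 2
G(3) = mex{2,1} = 0
G(4) = mex{0,2} = 1
G(5) = mex{1,0} = 2
G(6) = mex{2,1} = 0
G(7) = mex{0,2} = 1
G(8) = mex{1,0,0} = 2
G(9) = mex{2,1,1} = 0
G(10) = mex{0,2,2,0} = 1
G(11) = mex{1,0,0,1} = 2
G(12) = mex{2,1,1,2} = 0
G(13) = mex{0,2,2,0} = 1
G(14) = mex{1,0,0,1} = 2
G(15) = mex{2,1,1,2} = 0
G(16) = mex{0,2,2,0} = 1
G(17) = mex{1,0,0,1} = 2
G(18) = mex{2,1,1,2} = 0
G(19) = mex{0,2,2,0} = 1
G(20) = mex{1,0,0,1} = 2
G(21) = mex{2,1,1,2} = 0
G(22) = mex{0,2,2,0} = 1
G(23) = mex{1,0,0,1} = 2
G(24) = mex{2,1,1,2} = 0
G(25) = mex{0,2,2,0} = 1
G(26) = mex{1,0,0,1} = 2
G(27) = mex{2,1,1,2} = 0
G(28) = mex{0,2,2,0} = 1
G(29) = mex{1,0,0,1} = 2
G(30) = mex{2,1,1,2} = 0
G(31) = mex{0,2,2,0} = 1
G(32) = mex{1,0,0,1} = 2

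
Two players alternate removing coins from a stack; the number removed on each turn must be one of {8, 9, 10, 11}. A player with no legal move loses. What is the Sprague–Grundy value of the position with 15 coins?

G(0) = 0
G(1) = mex{} = 0
G(2) = mex{} = 0
G(3) = mex{} = 0
G(4) = mex{} = 0
G(5) = mex{} = 0
G(6) = mex{} = 0
G(7) = mex{} = 0
G(8) = mex{0} = 1
G(9) = mex{0,0} = 1
G(10) = mex{0,0,0} = 1
G(11) = mex{0,0,0,0} = 1
G(12) = mex{0,0,0,0} = 1
G(13) = mex{0,0,0,0} = 1
G(14) = mex{0,0,0,0} = 1
G(15) = mex{0,0,0,0} = 1

1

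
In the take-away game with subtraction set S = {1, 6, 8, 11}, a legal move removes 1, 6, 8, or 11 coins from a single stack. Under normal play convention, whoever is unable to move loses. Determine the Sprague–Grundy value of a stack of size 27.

1

G(0) = 0
G(1) = mex{0} = 1
G(2) = mex{1} = 0
G(3) = mex{0} = 1
G(4) = mex{1} = 0
G(5) = mex{0} = 1
G(6) = mex{1,0} = 2
G(7) = mex{2,1} = 0
G(8) = mex{0,0,0} = 1
G(9) = mex{1,1,1} = 0
G(10) = mex{0,0,0} = 1
G(11) = mex{1,1,1,0} = 2
G(12) = mex{2,2,0,1} = 3
G(13) = mex{3,0,1,0} = 2
G(14) = mex{2,1,2,1} = 0
G(15) = mex{0,0,0,0} = 1
G(16) = mex{1,1,1,1} = 0
G(17) = mex{0,2,0,2} = 1
G(18) = mex{1,3,1,0} = 2
G(19) = mex{2,2,2,1} = 0
G(20) = mex{0,0,3,0} = 1
G(21) = mex{1,1,2,1} = 0
G(22) = mex{0,0,0,2} = 1
G(23) = mex{1,1,1,3} = 0
G(24) = mex{0,2,0,2} = 1
G(25) = mex{1,0,1,0} = 2
G(26) = mex{2,1,2,1} = 0
G(27) = mex{0,0,0,0} = 1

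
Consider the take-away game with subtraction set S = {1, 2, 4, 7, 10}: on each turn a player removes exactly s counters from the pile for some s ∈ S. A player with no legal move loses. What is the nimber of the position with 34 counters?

n :  0  1  2  3  4  5  6  7  8  9 10 11 12 13 14 15 16 17 18 19 20 21 22 23 24 25 26 27 28 29 30 31 32 33 34
G :  0  1  2  0  1  2  0  1  2  0  1  2  0  1  2  0  1  2  0  1  2  0  1  2  0  1  2  0  1  2  0  1  2  0  1

1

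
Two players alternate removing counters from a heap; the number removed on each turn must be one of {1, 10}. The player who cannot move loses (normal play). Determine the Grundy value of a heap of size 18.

G(0) = 0
G(1) = mex{0} = 1
G(2) = mex{1} = 0
G(3) = mex{0} = 1
G(4) = mex{1} = 0
G(5) = mex{0} = 1
G(6) = mex{1} = 0
G(7) = mex{0} = 1
G(8) = mex{1} = 0
G(9) = mex{0} = 1
G(10) = mex{1,0} = 2
G(11) = mex{2,1} = 0
G(12) = mex{0,0} = 1
G(13) = mex{1,1} = 0
G(14) = mex{0,0} = 1
G(15) = mex{1,1} = 0
G(16) = mex{0,0} = 1
G(17) = mex{1,1} = 0
G(18) = mex{0,0} = 1

1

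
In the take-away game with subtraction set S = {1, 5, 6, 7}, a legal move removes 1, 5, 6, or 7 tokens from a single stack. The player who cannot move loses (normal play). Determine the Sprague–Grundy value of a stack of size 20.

n :  0  1  2  3  4  5  6  7  8  9 10 11 12 13 14 15 16 17 18 19 20
G :  0  1  0  1  0  1  2  3  2  3  2  3  0  1  0  1  0  1  2  3  2

2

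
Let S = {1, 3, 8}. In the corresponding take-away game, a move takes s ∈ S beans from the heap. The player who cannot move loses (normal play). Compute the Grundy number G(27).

G(0) = 0
G(1) = mex{0} = 1
G(2) = mex{1} = 0
G(3) = mex{0,0} = 1
G(4) = mex{1,1} = 0
G(5) = mex{0,0} = 1
G(6) = mex{1,1} = 0
G(7) = mex{0,0} = 1
G(8) = mex{1,1,0} = 2
G(9) = mex{2,0,1} = 3
G(10) = mex{3,1,0} = 2
G(11) = mex{2,2,1} = 0
G(12) = mex{0,3,0} = 1
G(13) = mex{1,2,1} = 0
G(14) = mex{0,0,0} = 1
G(15) = mex{1,1,1} = 0
G(16) = mex{0,0,2} = 1
G(17) = mex{1,1,3} = 0
G(18) = mex{0,0,2} = 1
G(19) = mex{1,1,0} = 2
G(20) = mex{2,0,1} = 3
G(21) = mex{3,1,0} = 2
G(22) = mex{2,2,1} = 0
G(23) = mex{0,3,0} = 1
G(24) = mex{1,2,1} = 0
G(25) = mex{0,0,0} = 1
G(26) = mex{1,1,1} = 0
G(27) = mex{0,0,2} = 1

1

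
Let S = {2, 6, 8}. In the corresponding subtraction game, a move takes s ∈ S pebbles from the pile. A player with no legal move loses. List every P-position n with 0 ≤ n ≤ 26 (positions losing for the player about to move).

G(0) = 0
G(1) = mex{} = 0
G(2) = mex{0} = 1
G(3) = mex{0} = 1
G(4) = mex{1} = 0
G(5) = mex{1} = 0
G(6) = mex{0,0} = 1
G(7) = mex{0,0} = 1
G(8) = mex{1,1,0} = 2
G(9) = mex{1,1,0} = 2
G(10) = mex{2,0,1} = 3
G(11) = mex{2,0,1} = 3
G(12) = mex{3,1,0} = 2
G(13) = mex{3,1,0} = 2
G(14) = mex{2,2,1} = 0
G(15) = mex{2,2,1} = 0
G(16) = mex{0,3,2} = 1
G(17) = mex{0,3,2} = 1
G(18) = mex{1,2,3} = 0
G(19) = mex{1,2,3} = 0
G(20) = mex{0,0,2} = 1
G(21) = mex{0,0,2} = 1
G(22) = mex{1,1,0} = 2
G(23) = mex{1,1,0} = 2
G(24) = mex{2,0,1} = 3
G(25) = mex{2,0,1} = 3
G(26) = mex{3,1,0} = 2
P-positions are exactly the n with G(n) = 0.

0, 1, 4, 5, 14, 15, 18, 19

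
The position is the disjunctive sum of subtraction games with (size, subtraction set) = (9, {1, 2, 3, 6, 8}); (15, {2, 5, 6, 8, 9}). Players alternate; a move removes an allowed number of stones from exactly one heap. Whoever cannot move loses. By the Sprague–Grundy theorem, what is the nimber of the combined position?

Heap A, S = {1, 2, 3, 6, 8}:
n : 0 1 2 3 4 5 6 7 8 9
G : 0 1 2 3 0 1 2 3 4 0
G_A(9) = 0.
Heap B, S = {2, 5, 6, 8, 9}:
G(0) = 0
G(1) = mex{} = 0
G(2) = mex{0} = 1
G(3) = mex{0} = 1
G(4) = mex{1} = 0
G(5) = mex{1,0} = 2
G(6) = mex{0,0,0} = 1
G(7) = mex{2,1,0} = 3
G(8) = mex{1,1,1,0} = 2
G(9) = mex{3,0,1,0,0} = 2
G(10) = mex{2,2,0,1,0} = 3
G(11) = mex{2,1,2,1,1} = 0
G(12) = mex{3,3,1,0,1} = 2
G(13) = mex{0,2,3,2,0} = 1
G(14) = mex{2,2,2,1,2} = 0
G(15) = mex{1,3,2,3,1} = 0
G_B(15) = 0.
Combined Grundy value = 0 ⊕ 0 = 0.

0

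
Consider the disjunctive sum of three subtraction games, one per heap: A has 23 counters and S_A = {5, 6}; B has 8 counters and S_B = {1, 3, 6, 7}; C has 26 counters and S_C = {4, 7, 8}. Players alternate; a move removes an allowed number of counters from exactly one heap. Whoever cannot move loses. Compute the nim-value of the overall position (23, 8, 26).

Heap A, S = {5, 6}:
n :  0  1  2  3  4  5  6  7  8  9 10 11 12 13 14 15 16 17 18 19 20 21 22 23
G :  0  0  0  0  0  1  1  1  1  1  2  0  0  0  0  0  1  1  1  1  1  2  0  0
G_A(23) = 0.
Heap B, S = {1, 3, 6, 7}:
n : 0 1 2 3 4 5 6 7 8
G : 0 1 0 1 0 1 2 3 2
G_B(8) = 2.
Heap C, S = {4, 7, 8}:
n :  0  1  2  3  4  5  6  7  8  9 10 11 12 13 14 15 16 17 18 19 20 21 22 23 24 25 26
G :  0  0  0  0  1  1  1  1  2  2  2  2  0  0  0  0  1  1  1  1  2  2  2  2  0  0  0
G_C(26) = 0.
Combined Grundy value = 0 ⊕ 2 ⊕ 0 = 2.

2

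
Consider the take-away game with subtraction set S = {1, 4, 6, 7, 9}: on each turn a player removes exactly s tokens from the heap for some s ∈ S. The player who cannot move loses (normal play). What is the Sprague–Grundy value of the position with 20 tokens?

n :  0  1  2  3  4  5  6  7  8  9 10 11 12 13 14 15 16 17 18 19 20
G :  0  1  0  1  2  0  1  2  3  2  0  1  2  0  1  0  1  2  0  1  2

2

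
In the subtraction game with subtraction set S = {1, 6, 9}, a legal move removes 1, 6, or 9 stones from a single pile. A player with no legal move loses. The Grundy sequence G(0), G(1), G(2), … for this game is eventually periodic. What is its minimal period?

5

G(0) = 0
G(1) = mex{0} = 1
G(2) = mex{1} = 0
G(3) = mex{0} = 1
G(4) = mex{1} = 0
G(5) = mex{0} = 1
G(6) = mex{1,0} = 2
G(7) = mex{2,1} = 0
G(8) = mex{0,0} = 1
G(9) = mex{1,1,0} = 2
G(10) = mex{2,0,1} = 3
G(11) = mex{3,1,0} = 2
G(12) = mex{2,2,1} = 0
G(13) = mex{0,0,0} = 1
G(14) = mex{1,1,1} = 0
G(15) = mex{0,2,2} = 1
G(16) = mex{1,3,0} = 2
G(17) = mex{2,2,1} = 0
G(18) = mex{0,0,2} = 1
G(19) = mex{1,1,3} = 0
G(20) = mex{0,0,2} = 1
G(21) = mex{1,1,0} = 2
G(22) = mex{2,2,1} = 0
G(23) = mex{0,0,0} = 1
G(24) = mex{1,1,1} = 0
G(25) = mex{0,0,2} = 1
G(26) = mex{1,1,0} = 2
From n = 11 onward G(n+5) = G(n); since this holds over max(S) = 9 consecutive positions the period is 5 (pre-period 11).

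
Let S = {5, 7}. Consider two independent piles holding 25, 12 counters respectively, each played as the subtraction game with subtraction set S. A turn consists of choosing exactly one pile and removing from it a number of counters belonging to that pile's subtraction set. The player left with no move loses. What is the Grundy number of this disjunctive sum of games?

All piles use S = {5, 7}:
G(0) = 0
G(1) = mex{} = 0
G(2) = mex{} = 0
G(3) = mex{} = 0
G(4) = mex{} = 0
G(5) = mex{0} = 1
G(6) = mex{0} = 1
G(7) = mex{0,0} = 1
G(8) = mex{0,0} = 1
G(9) = mex{0,0} = 1
G(10) = mex{1,0} = 2
G(11) = mex{1,0} = 2
G(12) = mex{1,1} = 0
G(13) = mex{1,1} = 0
G(14) = mex{1,1} = 0
G(15) = mex{2,1} = 0
G(16) = mex{2,1} = 0
G(17) = mex{0,2} = 1
G(18) = mex{0,2} = 1
G(19) = mex{0,0} = 1
G(20) = mex{0,0} = 1
G(21) = mex{0,0} = 1
G(22) = mex{1,0} = 2
G(23) = mex{1,0} = 2
G(24) = mex{1,1} = 0
G(25) = mex{1,1} = 0
Pile A: G(25) = 0.
Pile B: G(12) = 0.
Combined Grundy value = 0 ⊕ 0 = 0.

0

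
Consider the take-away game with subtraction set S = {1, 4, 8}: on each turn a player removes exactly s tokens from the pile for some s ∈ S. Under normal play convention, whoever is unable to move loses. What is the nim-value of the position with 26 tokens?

n :  0  1  2  3  4  5  6  7  8  9 10 11 12 13 14 15 16 17 18 19 20 21 22 23 24 25 26
G :  0  1  0  1  2  0  1  0  1  2  3  2  0  1  0  1  2  0  1  0  1  2  3  2  0  1  0

0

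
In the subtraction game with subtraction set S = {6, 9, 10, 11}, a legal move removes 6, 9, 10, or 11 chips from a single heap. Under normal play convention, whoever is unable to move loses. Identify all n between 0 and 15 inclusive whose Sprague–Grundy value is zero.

G(0) = 0
G(1) = mex{} = 0
G(2) = mex{} = 0
G(3) = mex{} = 0
G(4) = mex{} = 0
G(5) = mex{} = 0
G(6) = mex{0} = 1
G(7) = mex{0} = 1
G(8) = mex{0} = 1
G(9) = mex{0,0} = 1
G(10) = mex{0,0,0} = 1
G(11) = mex{0,0,0,0} = 1
G(12) = mex{1,0,0,0} = 2
G(13) = mex{1,0,0,0} = 2
G(14) = mex{1,0,0,0} = 2
G(15) = mex{1,1,0,0} = 2
P-positions are exactly the n with G(n) = 0.

0, 1, 2, 3, 4, 5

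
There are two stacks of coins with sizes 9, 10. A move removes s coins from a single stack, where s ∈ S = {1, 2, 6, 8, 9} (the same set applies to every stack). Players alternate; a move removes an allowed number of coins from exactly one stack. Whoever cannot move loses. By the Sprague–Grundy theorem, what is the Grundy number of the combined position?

All stacks use S = {1, 2, 6, 8, 9}:
n :  0  1  2  3  4  5  6  7  8  9 10
G :  0  1  2  0  1  2  3  0  1  2  0
Stack A: G(9) = 2.
Stack B: G(10) = 0.
Combined Grundy value = 2 ⊕ 0 = 2.

2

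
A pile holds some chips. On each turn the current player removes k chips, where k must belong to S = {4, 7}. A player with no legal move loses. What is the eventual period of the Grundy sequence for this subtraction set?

n :  0  1  2  3  4  5  6  7  8  9 10 11 12 13 14 15 16 17 18 19 20 21 22 23
G :  0  0  0  0  1  1  1  1  2  2  2  0  0  0  0  1  1  1  1  2  2  2  0  0
G(n+11) = G(n) holds for n = 0,…,6 (a full window of length max(S) = 7), so the sequence is purely periodic with period 11.

11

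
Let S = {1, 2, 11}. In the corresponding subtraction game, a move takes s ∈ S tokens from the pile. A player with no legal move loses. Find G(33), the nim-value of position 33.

0

n :  0  1  2  3  4  5  6  7  8  9 10 11 12 13 14 15 16 17 18 19 20 21 22 23 24 25 26 27 28 29 30 31 32 33
G :  0  1  2  0  1  2  0  1  2  0  1  2  0  1  2  0  1  2  0  1  2  0  1  2  0  1  2  0  1  2  0  1  2  0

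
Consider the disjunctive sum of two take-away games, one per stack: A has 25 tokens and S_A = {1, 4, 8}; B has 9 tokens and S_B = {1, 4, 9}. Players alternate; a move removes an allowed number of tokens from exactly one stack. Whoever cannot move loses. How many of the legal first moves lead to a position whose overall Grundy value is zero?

Stack A, S = {1, 4, 8}:
G(0) = 0
G(1) = mex{0} = 1
G(2) = mex{1} = 0
G(3) = mex{0} = 1
G(4) = mex{1,0} = 2
G(5) = mex{2,1} = 0
G(6) = mex{0,0} = 1
G(7) = mex{1,1} = 0
G(8) = mex{0,2,0} = 1
G(9) = mex{1,0,1} = 2
G(10) = mex{2,1,0} = 3
G(11) = mex{3,0,1} = 2
G(12) = mex{2,1,2} = 0
G(13) = mex{0,2,0} = 1
G(14) = mex{1,3,1} = 0
G(15) = mex{0,2,0} = 1
G(16) = mex{1,0,1} = 2
G(17) = mex{2,1,2} = 0
G(18) = mex{0,0,3} = 1
G(19) = mex{1,1,2} = 0
G(20) = mex{0,2,0} = 1
G(21) = mex{1,0,1} = 2
G(22) = mex{2,1,0} = 3
G(23) = mex{3,0,1} = 2
G(24) = mex{2,1,2} = 0
G(25) = mex{0,2,0} = 1
G_A(25) = 1.
Stack B, S = {1, 4, 9}:
G(0) = 0
G(1) = mex{0} = 1
G(2) = mex{1} = 0
G(3) = mex{0} = 1
G(4) = mex{1,0} = 2
G(5) = mex{2,1} = 0
G(6) = mex{0,0} = 1
G(7) = mex{1,1} = 0
G(8) = mex{0,2} = 1
G(9) = mex{1,0,0} = 2
G_B(9) = 2.
Combined Grundy value = 1 ⊕ 2 = 3.
A winning move leaves total XOR = 0, i.e. changes one component's Grundy value g to g ⊕ X where X is the current total.
Stack A: need g' = 1⊕3 = 2. Options: 25−1→G=0, 25−4→G=2, 25−8→G=0. Hits: 1.
Stack B: need g' = 2⊕3 = 1. Options: 9−1→G=1, 9−4→G=0, 9−9→G=0. Hits: 1.

2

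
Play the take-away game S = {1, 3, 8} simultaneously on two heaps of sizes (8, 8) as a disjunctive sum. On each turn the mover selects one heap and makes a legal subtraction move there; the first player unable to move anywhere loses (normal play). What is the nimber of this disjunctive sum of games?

All heaps use S = {1, 3, 8}:
n : 0 1 2 3 4 5 6 7 8
G : 0 1 0 1 0 1 0 1 2
Heap A: G(8) = 2.
Heap B: G(8) = 2.
Combined Grundy value = 2 ⊕ 2 = 0.

0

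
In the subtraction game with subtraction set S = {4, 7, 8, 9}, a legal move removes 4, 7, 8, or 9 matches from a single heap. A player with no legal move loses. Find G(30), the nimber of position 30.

1

n :  0  1  2  3  4  5  6  7  8  9 10 11 12 13 14 15 16 17 18 19 20 21 22 23 24 25 26 27 28 29 30
G :  0  0  0  0  1  1  1  1  2  2  2  2  3  0  0  0  0  1  1  1  1  2  2  2  2  3  0  0  0  0  1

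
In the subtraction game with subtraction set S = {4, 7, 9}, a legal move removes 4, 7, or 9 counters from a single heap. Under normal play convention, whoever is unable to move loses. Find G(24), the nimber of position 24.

2

n :  0  1  2  3  4  5  6  7  8  9 10 11 12 13 14 15 16 17 18 19 20 21 22 23 24
G :  0  0  0  0  1  1  1  1  2  2  2  2  3  0  0  0  0  1  1  1  1  2  2  2  2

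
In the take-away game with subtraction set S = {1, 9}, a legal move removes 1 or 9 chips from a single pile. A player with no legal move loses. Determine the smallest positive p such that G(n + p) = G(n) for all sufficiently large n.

2

G(0) = 0
G(1) = mex{0} = 1
G(2) = mex{1} = 0
G(3) = mex{0} = 1
G(4) = mex{1} = 0
G(5) = mex{0} = 1
G(6) = mex{1} = 0
G(7) = mex{0} = 1
G(8) = mex{1} = 0
G(9) = mex{0,0} = 1
G(10) = mex{1,1} = 0
G(11) = mex{0,0} = 1
G(12) = mex{1,1} = 0
G(13) = mex{0,0} = 1
G(14) = mex{1,1} = 0
G(n+2) = G(n) holds for n = 0,…,8 (a full window of length max(S) = 9), so the sequence is purely periodic with period 2.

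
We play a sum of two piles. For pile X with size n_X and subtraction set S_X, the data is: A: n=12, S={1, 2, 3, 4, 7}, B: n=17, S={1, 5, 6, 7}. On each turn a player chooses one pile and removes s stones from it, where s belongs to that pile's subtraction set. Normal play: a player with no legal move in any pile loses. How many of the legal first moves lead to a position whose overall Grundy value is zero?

Pile A, S = {1, 2, 3, 4, 7}:
n :  0  1  2  3  4  5  6  7  8  9 10 11 12
G :  0  1  2  3  4  0  1  2  3  4  0  1  2
G_A(12) = 2.
Pile B, S = {1, 5, 6, 7}:
G(0) = 0
G(1) = mex{0} = 1
G(2) = mex{1} = 0
G(3) = mex{0} = 1
G(4) = mex{1} = 0
G(5) = mex{0,0} = 1
G(6) = mex{1,1,0} = 2
G(7) = mex{2,0,1,0} = 3
G(8) = mex{3,1,0,1} = 2
G(9) = mex{2,0,1,0} = 3
G(10) = mex{3,1,0,1} = 2
G(11) = mex{2,2,1,0} = 3
G(12) = mex{3,3,2,1} = 0
G(13) = mex{0,2,3,2} = 1
G(14) = mex{1,3,2,3} = 0
G(15) = mex{0,2,3,2} = 1
G(16) = mex{1,3,2,3} = 0
G(17) = mex{0,0,3,2} = 1
G_B(17) = 1.
Combined Grundy value = 2 ⊕ 1 = 3.
A winning move leaves total XOR = 0, i.e. changes one component's Grundy value g to g ⊕ X where X is the current total.
Pile A: need g' = 2⊕3 = 1. Options: 12−1→G=1, 12−2→G=0, 12−3→G=4, 12−4→G=3, 12−7→G=0. Hits: 1.
Pile B: need g' = 1⊕3 = 2. Options: 17−1→G=0, 17−5→G=0, 17−6→G=3, 17−7→G=2. Hits: 1.

2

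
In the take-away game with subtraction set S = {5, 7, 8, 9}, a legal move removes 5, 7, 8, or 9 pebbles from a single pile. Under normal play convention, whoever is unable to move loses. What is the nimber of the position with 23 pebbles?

1

n :  0  1  2  3  4  5  6  7  8  9 10 11 12 13 14 15 16 17 18 19 20 21 22 23
G :  0  0  0  0  0  1  1  1  1  1  2  2  2  2  0  0  0  0  0  1  1  1  1  1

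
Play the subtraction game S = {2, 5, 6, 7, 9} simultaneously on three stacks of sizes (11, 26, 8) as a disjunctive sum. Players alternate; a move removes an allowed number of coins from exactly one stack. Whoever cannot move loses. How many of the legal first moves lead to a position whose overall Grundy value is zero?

3

All stacks use S = {2, 5, 6, 7, 9}:
G(0) = 0
G(1) = mex{} = 0
G(2) = mex{0} = 1
G(3) = mex{0} = 1
G(4) = mex{1} = 0
G(5) = mex{1,0} = 2
G(6) = mex{0,0,0} = 1
G(7) = mex{2,1,0,0} = 3
G(8) = mex{1,1,1,0} = 2
G(9) = mex{3,0,1,1,0} = 2
G(10) = mex{2,2,0,1,0} = 3
G(11) = mex{2,1,2,0,1} = 3
G(12) = mex{3,3,1,2,1} = 0
G(13) = mex{3,2,3,1,0} = 4
G(14) = mex{0,2,2,3,2} = 1
G(15) = mex{4,3,2,2,1} = 0
G(16) = mex{1,3,3,2,3} = 0
G(17) = mex{0,0,3,3,2} = 1
G(18) = mex{0,4,0,3,2} = 1
G(19) = mex{1,1,4,0,3} = 2
G(20) = mex{1,0,1,4,3} = 2
G(21) = mex{2,0,0,1,0} = 3
G(22) = mex{2,1,0,0,4} = 3
G(23) = mex{3,1,1,0,1} = 2
G(24) = mex{3,2,1,1,0} = 4
G(25) = mex{2,2,2,1,0} = 3
G(26) = mex{4,3,2,2,1} = 0
Stack A: G(11) = 3.
Stack B: G(26) = 0.
Stack C: G(8) = 2.
Combined Grundy value = 3 ⊕ 0 ⊕ 2 = 1.
A winning move leaves total XOR = 0, i.e. changes one component's Grundy value g to g ⊕ X where X is the current total.
Stack A: need g' = 3⊕1 = 2. Options: 11−2→G=2, 11−5→G=1, 11−6→G=2, 11−7→G=0, 11−9→G=1. Hits: 2.
Stack B: need g' = 0⊕1 = 1. Options: 26−2→G=4, 26−5→G=3, 26−6→G=2, 26−7→G=2, 26−9→G=1. Hits: 1.
Stack C: need g' = 2⊕1 = 3. Options: 8−2→G=1, 8−5→G=1, 8−6→G=1, 8−7→G=0. Hits: 0.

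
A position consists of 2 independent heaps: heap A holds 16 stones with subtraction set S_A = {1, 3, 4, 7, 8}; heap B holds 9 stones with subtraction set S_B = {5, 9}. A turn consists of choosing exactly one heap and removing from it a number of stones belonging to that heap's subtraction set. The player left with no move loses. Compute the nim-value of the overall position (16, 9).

Heap A, S = {1, 3, 4, 7, 8}:
n :  0  1  2  3  4  5  6  7  8  9 10 11 12 13 14 15 16
G :  0  1  0  1  2  3  2  3  4  5  4  0  1  0  1  2  3
G_A(16) = 3.
Heap B, S = {5, 9}:
n : 0 1 2 3 4 5 6 7 8 9
G : 0 0 0 0 0 1 1 1 1 1
G_B(9) = 1.
Combined Grundy value = 3 ⊕ 1 = 2.

2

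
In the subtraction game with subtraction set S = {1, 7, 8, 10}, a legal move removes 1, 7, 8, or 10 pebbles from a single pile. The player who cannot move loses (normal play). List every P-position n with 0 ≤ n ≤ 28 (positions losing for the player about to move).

0, 2, 4, 6, 15, 17, 19, 21

n :  0  1  2  3  4  5  6  7  8  9 10 11 12 13 14 15 16 17 18 19 20 21 22 23 24 25 26 27 28
G :  0  1  0  1  0  1  0  1  2  3  2  3  2  3  2  0  1  0  1  0  1  0  1  2  3  2  3  2  3
P-positions are exactly the n with G(n) = 0.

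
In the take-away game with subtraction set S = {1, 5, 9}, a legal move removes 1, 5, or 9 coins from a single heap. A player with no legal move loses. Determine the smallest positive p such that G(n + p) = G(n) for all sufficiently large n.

2

G(0) = 0
G(1) = mex{0} = 1
G(2) = mex{1} = 0
G(3) = mex{0} = 1
G(4) = mex{1} = 0
G(5) = mex{0,0} = 1
G(6) = mex{1,1} = 0
G(7) = mex{0,0} = 1
G(8) = mex{1,1} = 0
G(9) = mex{0,0,0} = 1
G(10) = mex{1,1,1} = 0
G(11) = mex{0,0,0} = 1
G(12) = mex{1,1,1} = 0
G(13) = mex{0,0,0} = 1
G(14) = mex{1,1,1} = 0
G(n+2) = G(n) holds for n = 0,…,8 (a full window of length max(S) = 9), so the sequence is purely periodic with period 2.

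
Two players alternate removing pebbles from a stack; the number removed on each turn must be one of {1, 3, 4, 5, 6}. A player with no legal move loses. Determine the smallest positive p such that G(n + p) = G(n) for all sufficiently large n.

9

n :  0  1  2  3  4  5  6  7  8  9 10 11 12 13 14 15 16 17 18 19
G :  0  1  0  1  2  3  2  3  4  0  1  0  1  2  3  2  3  4  0  1
G(n+9) = G(n) holds for n = 0,…,5 (a full window of length max(S) = 6), so the sequence is purely periodic with period 9.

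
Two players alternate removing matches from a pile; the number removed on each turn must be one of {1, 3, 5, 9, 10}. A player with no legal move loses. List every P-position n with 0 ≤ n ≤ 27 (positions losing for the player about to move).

G(0) = 0
G(1) = mex{0} = 1
G(2) = mex{1} = 0
G(3) = mex{0,0} = 1
G(4) = mex{1,1} = 0
G(5) = mex{0,0,0} = 1
G(6) = mex{1,1,1} = 0
G(7) = mex{0,0,0} = 1
G(8) = mex{1,1,1} = 0
G(9) = mex{0,0,0,0} = 1
G(10) = mex{1,1,1,1,0} = 2
G(11) = mex{2,0,0,0,1} = 3
G(12) = mex{3,1,1,1,0} = 2
G(13) = mex{2,2,0,0,1} = 3
G(14) = mex{3,3,1,1,0} = 2
G(15) = mex{2,2,2,0,1} = 3
G(16) = mex{3,3,3,1,0} = 2
G(17) = mex{2,2,2,0,1} = 3
G(18) = mex{3,3,3,1,0} = 2
G(19) = mex{2,2,2,2,1} = 0
G(20) = mex{0,3,3,3,2} = 1
G(21) = mex{1,2,2,2,3} = 0
G(22) = mex{0,0,3,3,2} = 1
G(23) = mex{1,1,2,2,3} = 0
G(24) = mex{0,0,0,3,2} = 1
G(25) = mex{1,1,1,2,3} = 0
G(26) = mex{0,0,0,3,2} = 1
G(27) = mex{1,1,1,2,3} = 0
P-positions are exactly the n with G(n) = 0.

0, 2, 4, 6, 8, 19, 21, 23, 25, 27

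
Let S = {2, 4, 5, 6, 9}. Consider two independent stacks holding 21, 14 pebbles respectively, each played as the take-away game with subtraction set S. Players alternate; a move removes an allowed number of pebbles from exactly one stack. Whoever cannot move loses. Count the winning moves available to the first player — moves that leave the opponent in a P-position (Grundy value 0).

2

All stacks use S = {2, 4, 5, 6, 9}:
n :  0  1  2  3  4  5  6  7  8  9 10 11 12 13 14 15 16 17 18 19 20 21
G :  0  0  1  1  2  2  3  3  0  4  1  0  2  1  3  2  4  3  0  0  1  1
Stack A: G(21) = 1.
Stack B: G(14) = 3.
Combined Grundy value = 1 ⊕ 3 = 2.
A winning move leaves total XOR = 0, i.e. changes one component's Grundy value g to g ⊕ X where X is the current total.
Stack A: need g' = 1⊕2 = 3. Options: 21−2→G=0, 21−4→G=3, 21−5→G=4, 21−6→G=2, 21−9→G=2. Hits: 1.
Stack B: need g' = 3⊕2 = 1. Options: 14−2→G=2, 14−4→G=1, 14−5→G=4, 14−6→G=0, 14−9→G=2. Hits: 1.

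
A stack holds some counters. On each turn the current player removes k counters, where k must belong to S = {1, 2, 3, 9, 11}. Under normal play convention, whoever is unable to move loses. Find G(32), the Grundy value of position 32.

0

G(0) = 0
G(1) = mex{0} = 1
G(2) = mex{1,0} = 2
G(3) = mex{2,1,0} = 3
G(4) = mex{3,2,1} = 0
G(5) = mex{0,3,2} = 1
G(6) = mex{1,0,3} = 2
G(7) = mex{2,1,0} = 3
G(8) = mex{3,2,1} = 0
G(9) = mex{0,3,2,0} = 1
G(10) = mex{1,0,3,1} = 2
G(11) = mex{2,1,0,2,0} = 3
G(12) = mex{3,2,1,3,1} = 0
G(13) = mex{0,3,2,0,2} = 1
G(14) = mex{1,0,3,1,3} = 2
G(15) = mex{2,1,0,2,0} = 3
G(16) = mex{3,2,1,3,1} = 0
G(17) = mex{0,3,2,0,2} = 1
G(18) = mex{1,0,3,1,3} = 2
G(19) = mex{2,1,0,2,0} = 3
G(20) = mex{3,2,1,3,1} = 0
G(21) = mex{0,3,2,0,2} = 1
G(22) = mex{1,0,3,1,3} = 2
G(23) = mex{2,1,0,2,0} = 3
G(24) = mex{3,2,1,3,1} = 0
G(25) = mex{0,3,2,0,2} = 1
G(26) = mex{1,0,3,1,3} = 2
G(27) = mex{2,1,0,2,0} = 3
G(28) = mex{3,2,1,3,1} = 0
G(29) = mex{0,3,2,0,2} = 1
G(30) = mex{1,0,3,1,3} = 2
G(31) = mex{2,1,0,2,0} = 3
G(32) = mex{3,2,1,3,1} = 0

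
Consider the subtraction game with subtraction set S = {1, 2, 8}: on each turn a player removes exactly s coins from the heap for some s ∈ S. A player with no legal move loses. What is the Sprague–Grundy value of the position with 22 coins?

n :  0  1  2  3  4  5  6  7  8  9 10 11 12 13 14 15 16 17 18 19 20 21 22
G :  0  1  2  0  1  2  0  1  2  0  1  2  0  1  2  0  1  2  0  1  2  0  1

1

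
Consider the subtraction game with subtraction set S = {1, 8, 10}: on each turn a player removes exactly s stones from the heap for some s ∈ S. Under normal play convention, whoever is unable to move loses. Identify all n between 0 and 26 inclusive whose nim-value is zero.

0, 2, 4, 6, 9, 11, 13, 15, 18, 20, 22, 24

G(0) = 0
G(1) = mex{0} = 1
G(2) = mex{1} = 0
G(3) = mex{0} = 1
G(4) = mex{1} = 0
G(5) = mex{0} = 1
G(6) = mex{1} = 0
G(7) = mex{0} = 1
G(8) = mex{1,0} = 2
G(9) = mex{2,1} = 0
G(10) = mex{0,0,0} = 1
G(11) = mex{1,1,1} = 0
G(12) = mex{0,0,0} = 1
G(13) = mex{1,1,1} = 0
G(14) = mex{0,0,0} = 1
G(15) = mex{1,1,1} = 0
G(16) = mex{0,2,0} = 1
G(17) = mex{1,0,1} = 2
G(18) = mex{2,1,2} = 0
G(19) = mex{0,0,0} = 1
G(20) = mex{1,1,1} = 0
G(21) = mex{0,0,0} = 1
G(22) = mex{1,1,1} = 0
G(23) = mex{0,0,0} = 1
G(24) = mex{1,1,1} = 0
G(25) = mex{0,2,0} = 1
G(26) = mex{1,0,1} = 2
P-positions are exactly the n with G(n) = 0.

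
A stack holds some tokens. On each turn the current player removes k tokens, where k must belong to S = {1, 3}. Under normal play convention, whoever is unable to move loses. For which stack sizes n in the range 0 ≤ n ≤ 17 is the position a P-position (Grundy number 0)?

0, 2, 4, 6, 8, 10, 12, 14, 16

G(0) = 0
G(1) = mex{0} = 1
G(2) = mex{1} = 0
G(3) = mex{0,0} = 1
G(4) = mex{1,1} = 0
G(5) = mex{0,0} = 1
G(6) = mex{1,1} = 0
G(7) = mex{0,0} = 1
G(8) = mex{1,1} = 0
G(9) = mex{0,0} = 1
G(10) = mex{1,1} = 0
G(11) = mex{0,0} = 1
G(12) = mex{1,1} = 0
G(13) = mex{0,0} = 1
G(14) = mex{1,1} = 0
G(15) = mex{0,0} = 1
G(16) = mex{1,1} = 0
G(17) = mex{0,0} = 1
P-positions are exactly the n with G(n) = 0.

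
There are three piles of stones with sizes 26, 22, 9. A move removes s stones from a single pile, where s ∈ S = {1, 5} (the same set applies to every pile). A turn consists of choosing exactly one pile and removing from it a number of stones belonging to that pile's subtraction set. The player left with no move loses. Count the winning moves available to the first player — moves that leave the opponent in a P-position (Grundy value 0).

All piles use S = {1, 5}:
G(0) = 0
G(1) = mex{0} = 1
G(2) = mex{1} = 0
G(3) = mex{0} = 1
G(4) = mex{1} = 0
G(5) = mex{0,0} = 1
G(6) = mex{1,1} = 0
G(7) = mex{0,0} = 1
G(8) = mex{1,1} = 0
G(9) = mex{0,0} = 1
G(10) = mex{1,1} = 0
G(11) = mex{0,0} = 1
G(12) = mex{1,1} = 0
G(13) = mex{0,0} = 1
G(14) = mex{1,1} = 0
G(15) = mex{0,0} = 1
G(16) = mex{1,1} = 0
G(17) = mex{0,0} = 1
G(18) = mex{1,1} = 0
G(19) = mex{0,0} = 1
G(20) = mex{1,1} = 0
G(21) = mex{0,0} = 1
G(22) = mex{1,1} = 0
G(23) = mex{0,0} = 1
G(24) = mex{1,1} = 0
G(25) = mex{0,0} = 1
G(26) = mex{1,1} = 0
Pile A: G(26) = 0.
Pile B: G(22) = 0.
Pile C: G(9) = 1.
Combined Grundy value = 0 ⊕ 0 ⊕ 1 = 1.
A winning move leaves total XOR = 0, i.e. changes one component's Grundy value g to g ⊕ X where X is the current total.
Pile A: need g' = 0⊕1 = 1. Options: 26−1→G=1, 26−5→G=1. Hits: 2.
Pile B: need g' = 0⊕1 = 1. Options: 22−1→G=1, 22−5→G=1. Hits: 2.
Pile C: need g' = 1⊕1 = 0. Options: 9−1→G=0, 9−5→G=0. Hits: 2.

6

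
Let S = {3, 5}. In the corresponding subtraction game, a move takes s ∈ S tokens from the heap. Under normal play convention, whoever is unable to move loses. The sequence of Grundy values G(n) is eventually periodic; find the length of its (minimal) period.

8

n :  0  1  2  3  4  5  6  7  8  9 10 11 12 13 14 15 16 17
G :  0  0  0  1  1  1  2  2  0  0  0  1  1  1  2  2  0  0
G(n+8) = G(n) holds for n = 0,…,4 (a full window of length max(S) = 5), so the sequence is purely periodic with period 8.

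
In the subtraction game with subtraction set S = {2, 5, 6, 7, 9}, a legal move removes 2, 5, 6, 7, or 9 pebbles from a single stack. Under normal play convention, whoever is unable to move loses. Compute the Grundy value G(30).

0

G(0) = 0
G(1) = mex{} = 0
G(2) = mex{0} = 1
G(3) = mex{0} = 1
G(4) = mex{1} = 0
G(5) = mex{1,0} = 2
G(6) = mex{0,0,0} = 1
G(7) = mex{2,1,0,0} = 3
G(8) = mex{1,1,1,0} = 2
G(9) = mex{3,0,1,1,0} = 2
G(10) = mex{2,2,0,1,0} = 3
G(11) = mex{2,1,2,0,1} = 3
G(12) = mex{3,3,1,2,1} = 0
G(13) = mex{3,2,3,1,0} = 4
G(14) = mex{0,2,2,3,2} = 1
G(15) = mex{4,3,2,2,1} = 0
G(16) = mex{1,3,3,2,3} = 0
G(17) = mex{0,0,3,3,2} = 1
G(18) = mex{0,4,0,3,2} = 1
G(19) = mex{1,1,4,0,3} = 2
G(20) = mex{1,0,1,4,3} = 2
G(21) = mex{2,0,0,1,0} = 3
G(22) = mex{2,1,0,0,4} = 3
G(23) = mex{3,1,1,0,1} = 2
G(24) = mex{3,2,1,1,0} = 4
G(25) = mex{2,2,2,1,0} = 3
G(26) = mex{4,3,2,2,1} = 0
G(27) = mex{3,3,3,2,1} = 0
G(28) = mex{0,2,3,3,2} = 1
G(29) = mex{0,4,2,3,2} = 1
G(30) = mex{1,3,4,2,3} = 0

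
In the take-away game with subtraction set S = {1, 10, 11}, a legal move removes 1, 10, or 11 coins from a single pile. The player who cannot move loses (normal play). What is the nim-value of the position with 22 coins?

n :  0  1  2  3  4  5  6  7  8  9 10 11 12 13 14 15 16 17 18 19 20 21 22
G :  0  1  0  1  0  1  0  1  0  1  2  3  2  3  2  3  2  3  2  3  0  1  0

0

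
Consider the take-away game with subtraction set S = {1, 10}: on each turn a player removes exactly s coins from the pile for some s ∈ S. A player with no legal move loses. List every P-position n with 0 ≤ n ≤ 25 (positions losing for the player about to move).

0, 2, 4, 6, 8, 11, 13, 15, 17, 19, 22, 24

G(0) = 0
G(1) = mex{0} = 1
G(2) = mex{1} = 0
G(3) = mex{0} = 1
G(4) = mex{1} = 0
G(5) = mex{0} = 1
G(6) = mex{1} = 0
G(7) = mex{0} = 1
G(8) = mex{1} = 0
G(9) = mex{0} = 1
G(10) = mex{1,0} = 2
G(11) = mex{2,1} = 0
G(12) = mex{0,0} = 1
G(13) = mex{1,1} = 0
G(14) = mex{0,0} = 1
G(15) = mex{1,1} = 0
G(16) = mex{0,0} = 1
G(17) = mex{1,1} = 0
G(18) = mex{0,0} = 1
G(19) = mex{1,1} = 0
G(20) = mex{0,2} = 1
G(21) = mex{1,0} = 2
G(22) = mex{2,1} = 0
G(23) = mex{0,0} = 1
G(24) = mex{1,1} = 0
G(25) = mex{0,0} = 1
P-positions are exactly the n with G(n) = 0.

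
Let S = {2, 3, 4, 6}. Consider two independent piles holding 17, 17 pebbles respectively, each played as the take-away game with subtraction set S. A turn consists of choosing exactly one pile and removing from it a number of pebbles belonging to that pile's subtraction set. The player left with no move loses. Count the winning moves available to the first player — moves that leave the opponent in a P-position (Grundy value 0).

All piles use S = {2, 3, 4, 6}:
n :  0  1  2  3  4  5  6  7  8  9 10 11 12 13 14 15 16 17
G :  0  0  1  1  2  2  3  3  0  0  1  1  2  2  3  3  0  0
Pile A: G(17) = 0.
Pile B: G(17) = 0.
Combined Grundy value = 0 ⊕ 0 = 0.
A winning move leaves total XOR = 0, i.e. changes one component's Grundy value g to g ⊕ X where X is the current total.
Pile A: target g' = 0⊕0 = 0, but every legal move changes the Grundy value (mex property), so 0 moves.
Pile B: target g' = 0⊕0 = 0, but every legal move changes the Grundy value (mex property), so 0 moves.

0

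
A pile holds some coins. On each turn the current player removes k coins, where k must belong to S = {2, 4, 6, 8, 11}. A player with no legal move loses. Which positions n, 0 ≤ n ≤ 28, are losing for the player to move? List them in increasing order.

G(0) = 0
G(1) = mex{} = 0
G(2) = mex{0} = 1
G(3) = mex{0} = 1
G(4) = mex{1,0} = 2
G(5) = mex{1,0} = 2
G(6) = mex{2,1,0} = 3
G(7) = mex{2,1,0} = 3
G(8) = mex{3,2,1,0} = 4
G(9) = mex{3,2,1,0} = 4
G(10) = mex{4,3,2,1} = 0
G(11) = mex{4,3,2,1,0} = 5
G(12) = mex{0,4,3,2,0} = 1
G(13) = mex{5,4,3,2,1} = 0
G(14) = mex{1,0,4,3,1} = 2
G(15) = mex{0,5,4,3,2} = 1
G(16) = mex{2,1,0,4,2} = 3
G(17) = mex{1,0,5,4,3} = 2
G(18) = mex{3,2,1,0,3} = 4
G(19) = mex{2,1,0,5,4} = 3
G(20) = mex{4,3,2,1,4} = 0
G(21) = mex{3,2,1,0,0} = 4
G(22) = mex{0,4,3,2,5} = 1
G(23) = mex{4,3,2,1,1} = 0
G(24) = mex{1,0,4,3,0} = 2
G(25) = mex{0,4,3,2,2} = 1
G(26) = mex{2,1,0,4,1} = 3
G(27) = mex{1,0,4,3,3} = 2
G(28) = mex{3,2,1,0,2} = 4
P-positions are exactly the n with G(n) = 0.

0, 1, 10, 13, 20, 23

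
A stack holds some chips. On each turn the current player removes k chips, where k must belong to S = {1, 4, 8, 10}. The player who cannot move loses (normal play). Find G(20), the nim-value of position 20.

G(0) = 0
G(1) = mex{0} = 1
G(2) = mex{1} = 0
G(3) = mex{0} = 1
G(4) = mex{1,0} = 2
G(5) = mex{2,1} = 0
G(6) = mex{0,0} = 1
G(7) = mex{1,1} = 0
G(8) = mex{0,2,0} = 1
G(9) = mex{1,0,1} = 2
G(10) = mex{2,1,0,0} = 3
G(11) = mex{3,0,1,1} = 2
G(12) = mex{2,1,2,0} = 3
G(13) = mex{3,2,0,1} = 4
G(14) = mex{4,3,1,2} = 0
G(15) = mex{0,2,0,0} = 1
G(16) = mex{1,3,1,1} = 0
G(17) = mex{0,4,2,0} = 1
G(18) = mex{1,0,3,1} = 2
G(19) = mex{2,1,2,2} = 0
G(20) = mex{0,0,3,3} = 1

1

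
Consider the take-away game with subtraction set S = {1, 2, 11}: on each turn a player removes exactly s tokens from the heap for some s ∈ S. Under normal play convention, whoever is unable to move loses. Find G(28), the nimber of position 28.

n :  0  1  2  3  4  5  6  7  8  9 10 11 12 13 14 15 16 17 18 19 20 21 22 23 24 25 26 27 28
G :  0  1  2  0  1  2  0  1  2  0  1  2  0  1  2  0  1  2  0  1  2  0  1  2  0  1  2  0  1

1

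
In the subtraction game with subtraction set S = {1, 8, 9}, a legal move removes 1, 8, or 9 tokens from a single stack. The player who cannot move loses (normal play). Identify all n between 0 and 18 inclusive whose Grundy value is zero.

0, 2, 4, 6, 16, 18

n :  0  1  2  3  4  5  6  7  8  9 10 11 12 13 14 15 16 17 18
G :  0  1  0  1  0  1  0  1  2  3  2  3  2  3  2  3  0  1  0
P-positions are exactly the n with G(n) = 0.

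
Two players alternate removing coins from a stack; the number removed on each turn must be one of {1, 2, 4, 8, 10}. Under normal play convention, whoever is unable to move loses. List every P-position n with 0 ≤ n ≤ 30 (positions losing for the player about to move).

0, 3, 6, 9, 12, 15, 18, 21, 24, 27, 30

G(0) = 0
G(1) = mex{0} = 1
G(2) = mex{1,0} = 2
G(3) = mex{2,1} = 0
G(4) = mex{0,2,0} = 1
G(5) = mex{1,0,1} = 2
G(6) = mex{2,1,2} = 0
G(7) = mex{0,2,0} = 1
G(8) = mex{1,0,1,0} = 2
G(9) = mex{2,1,2,1} = 0
G(10) = mex{0,2,0,2,0} = 1
G(11) = mex{1,0,1,0,1} = 2
G(12) = mex{2,1,2,1,2} = 0
G(13) = mex{0,2,0,2,0} = 1
G(14) = mex{1,0,1,0,1} = 2
G(15) = mex{2,1,2,1,2} = 0
G(16) = mex{0,2,0,2,0} = 1
G(17) = mex{1,0,1,0,1} = 2
G(18) = mex{2,1,2,1,2} = 0
G(19) = mex{0,2,0,2,0} = 1
G(20) = mex{1,0,1,0,1} = 2
G(21) = mex{2,1,2,1,2} = 0
G(22) = mex{0,2,0,2,0} = 1
G(23) = mex{1,0,1,0,1} = 2
G(24) = mex{2,1,2,1,2} = 0
G(25) = mex{0,2,0,2,0} = 1
G(26) = mex{1,0,1,0,1} = 2
G(27) = mex{2,1,2,1,2} = 0
G(28) = mex{0,2,0,2,0} = 1
G(29) = mex{1,0,1,0,1} = 2
G(30) = mex{2,1,2,1,2} = 0
P-positions are exactly the n with G(n) = 0.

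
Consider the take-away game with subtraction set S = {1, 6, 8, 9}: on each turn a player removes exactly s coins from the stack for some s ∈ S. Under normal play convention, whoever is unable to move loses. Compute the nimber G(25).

1

G(0) = 0
G(1) = mex{0} = 1
G(2) = mex{1} = 0
G(3) = mex{0} = 1
G(4) = mex{1} = 0
G(5) = mex{0} = 1
G(6) = mex{1,0} = 2
G(7) = mex{2,1} = 0
G(8) = mex{0,0,0} = 1
G(9) = mex{1,1,1,0} = 2
G(10) = mex{2,0,0,1} = 3
G(11) = mex{3,1,1,0} = 2
G(12) = mex{2,2,0,1} = 3
G(13) = mex{3,0,1,0} = 2
G(14) = mex{2,1,2,1} = 0
G(15) = mex{0,2,0,2} = 1
G(16) = mex{1,3,1,0} = 2
G(17) = mex{2,2,2,1} = 0
G(18) = mex{0,3,3,2} = 1
G(19) = mex{1,2,2,3} = 0
G(20) = mex{0,0,3,2} = 1
G(21) = mex{1,1,2,3} = 0
G(22) = mex{0,2,0,2} = 1
G(23) = mex{1,0,1,0} = 2
G(24) = mex{2,1,2,1} = 0
G(25) = mex{0,0,0,2} = 1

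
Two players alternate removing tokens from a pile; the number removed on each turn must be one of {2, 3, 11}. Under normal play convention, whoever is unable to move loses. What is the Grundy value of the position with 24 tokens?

n :  0  1  2  3  4  5  6  7  8  9 10 11 12 13 14 15 16 17 18 19 20 21 22 23 24
G :  0  0  1  1  2  0  0  1  1  2  0  3  1  2  0  0  1  1  2  0  0  1  1  2  0

0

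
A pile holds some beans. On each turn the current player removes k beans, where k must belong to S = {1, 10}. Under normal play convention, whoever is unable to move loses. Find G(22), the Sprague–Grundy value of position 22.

n :  0  1  2  3  4  5  6  7  8  9 10 11 12 13 14 15 16 17 18 19 20 21 22
G :  0  1  0  1  0  1  0  1  0  1  2  0  1  0  1  0  1  0  1  0  1  2  0

0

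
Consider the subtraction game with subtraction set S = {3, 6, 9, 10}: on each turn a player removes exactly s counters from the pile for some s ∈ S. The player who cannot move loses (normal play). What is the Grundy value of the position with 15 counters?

0

n :  0  1  2  3  4  5  6  7  8  9 10 11 12 13 14 15
G :  0  0  0  1  1  1  2  2  2  3  3  3  4  0  0  0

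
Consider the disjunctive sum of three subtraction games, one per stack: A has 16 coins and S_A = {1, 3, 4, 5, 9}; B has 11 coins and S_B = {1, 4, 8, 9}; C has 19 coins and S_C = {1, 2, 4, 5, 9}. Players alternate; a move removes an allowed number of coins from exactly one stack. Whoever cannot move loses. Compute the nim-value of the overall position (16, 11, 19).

2

Stack A, S = {1, 3, 4, 5, 9}:
n :  0  1  2  3  4  5  6  7  8  9 10 11 12 13 14 15 16
G :  0  1  0  1  2  3  2  3  0  1  0  1  2  3  2  3  0
G_A(16) = 0.
Stack B, S = {1, 4, 8, 9}:
G(0) = 0
G(1) = mex{0} = 1
G(2) = mex{1} = 0
G(3) = mex{0} = 1
G(4) = mex{1,0} = 2
G(5) = mex{2,1} = 0
G(6) = mex{0,0} = 1
G(7) = mex{1,1} = 0
G(8) = mex{0,2,0} = 1
G(9) = mex{1,0,1,0} = 2
G(10) = mex{2,1,0,1} = 3
G(11) = mex{3,0,1,0} = 2
G_B(11) = 2.
Stack C, S = {1, 2, 4, 5, 9}:
n :  0  1  2  3  4  5  6  7  8  9 10 11 12 13 14 15 16 17 18 19
G :  0  1  2  0  1  2  0  1  2  3  4  5  3  0  1  2  0  1  2  0
G_C(19) = 0.
Combined Grundy value = 0 ⊕ 2 ⊕ 0 = 2.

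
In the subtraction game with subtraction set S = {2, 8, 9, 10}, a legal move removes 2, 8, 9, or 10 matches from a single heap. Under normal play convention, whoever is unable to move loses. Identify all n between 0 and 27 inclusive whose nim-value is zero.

G(0) = 0
G(1) = mex{} = 0
G(2) = mex{0} = 1
G(3) = mex{0} = 1
G(4) = mex{1} = 0
G(5) = mex{1} = 0
G(6) = mex{0} = 1
G(7) = mex{0} = 1
G(8) = mex{1,0} = 2
G(9) = mex{1,0,0} = 2
G(10) = mex{2,1,0,0} = 3
G(11) = mex{2,1,1,0} = 3
G(12) = mex{3,0,1,1} = 2
G(13) = mex{3,0,0,1} = 2
G(14) = mex{2,1,0,0} = 3
G(15) = mex{2,1,1,0} = 3
G(16) = mex{3,2,1,1} = 0
G(17) = mex{3,2,2,1} = 0
G(18) = mex{0,3,2,2} = 1
G(19) = mex{0,3,3,2} = 1
G(20) = mex{1,2,3,3} = 0
G(21) = mex{1,2,2,3} = 0
G(22) = mex{0,3,2,2} = 1
G(23) = mex{0,3,3,2} = 1
G(24) = mex{1,0,3,3} = 2
G(25) = mex{1,0,0,3} = 2
G(26) = mex{2,1,0,0} = 3
G(27) = mex{2,1,1,0} = 3
P-positions are exactly the n with G(n) = 0.

0, 1, 4, 5, 16, 17, 20, 21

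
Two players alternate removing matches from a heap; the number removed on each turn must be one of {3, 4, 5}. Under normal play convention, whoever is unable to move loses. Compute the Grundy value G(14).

2

n :  0  1  2  3  4  5  6  7  8  9 10 11 12 13 14
G :  0  0  0  1  1  1  2  2  0  0  0  1  1  1  2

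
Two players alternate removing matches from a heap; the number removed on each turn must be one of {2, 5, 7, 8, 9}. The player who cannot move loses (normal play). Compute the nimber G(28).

G(0) = 0
G(1) = mex{} = 0
G(2) = mex{0} = 1
G(3) = mex{0} = 1
G(4) = mex{1} = 0
G(5) = mex{1,0} = 2
G(6) = mex{0,0} = 1
G(7) = mex{2,1,0} = 3
G(8) = mex{1,1,0,0} = 2
G(9) = mex{3,0,1,0,0} = 2
G(10) = mex{2,2,1,1,0} = 3
G(11) = mex{2,1,0,1,1} = 3
G(12) = mex{3,3,2,0,1} = 4
G(13) = mex{3,2,1,2,0} = 4
G(14) = mex{4,2,3,1,2} = 0
G(15) = mex{4,3,2,3,1} = 0
G(16) = mex{0,3,2,2,3} = 1
G(17) = mex{0,4,3,2,2} = 1
G(18) = mex{1,4,3,3,2} = 0
G(19) = mex{1,0,4,3,3} = 2
G(20) = mex{0,0,4,4,3} = 1
G(21) = mex{2,1,0,4,4} = 3
G(22) = mex{1,1,0,0,4} = 2
G(23) = mex{3,0,1,0,0} = 2
G(24) = mex{2,2,1,1,0} = 3
G(25) = mex{2,1,0,1,1} = 3
G(26) = mex{3,3,2,0,1} = 4
G(27) = mex{3,2,1,2,0} = 4
G(28) = mex{4,2,3,1,2} = 0

0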